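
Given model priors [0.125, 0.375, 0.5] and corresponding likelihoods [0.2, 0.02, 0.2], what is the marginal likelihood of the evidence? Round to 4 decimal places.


P(E) = sum_i P(M_i) P(E|M_i)
= 0.025 + 0.0075 + 0.1
= 0.1325

0.1325


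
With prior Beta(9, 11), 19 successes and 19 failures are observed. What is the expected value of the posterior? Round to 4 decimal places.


Posterior = Beta(28, 30)
E[theta] = alpha/(alpha+beta)
= 28/58 = 0.4828

0.4828


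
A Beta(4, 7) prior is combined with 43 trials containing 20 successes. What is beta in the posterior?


In conjugate updating:
beta_posterior = beta_prior + (n - k)
= 7 + (43 - 20)
= 7 + 23 = 30

30


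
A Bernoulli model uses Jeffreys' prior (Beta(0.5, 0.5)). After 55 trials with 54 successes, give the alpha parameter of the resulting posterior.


Posterior = Beta(prior_alpha + successes, prior_beta + failures)
= Beta(0.5 + 54, 0.5 + 1)
Posterior alpha = 0.5 + k = 0.5 + 54 = 54.5

54.5


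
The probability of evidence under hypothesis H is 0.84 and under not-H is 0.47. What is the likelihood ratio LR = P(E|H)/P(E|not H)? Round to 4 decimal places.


LR = 0.84 / 0.47
= 1.7872

1.7872


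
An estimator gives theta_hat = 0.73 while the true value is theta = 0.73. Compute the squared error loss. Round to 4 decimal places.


The squared error loss is (theta_hat - theta)^2
= (0.73 - 0.73)^2
= (0.0)^2 = 0.0

0.0


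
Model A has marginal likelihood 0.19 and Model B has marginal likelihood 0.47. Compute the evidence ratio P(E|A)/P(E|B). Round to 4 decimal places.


Evidence ratio = P(E|A) / P(E|B)
= 0.19 / 0.47
= 0.4043

0.4043


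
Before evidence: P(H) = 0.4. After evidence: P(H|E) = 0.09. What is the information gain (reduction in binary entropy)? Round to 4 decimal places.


Prior entropy = 0.971
Posterior entropy = 0.4365
Information gain = 0.971 - 0.4365 = 0.5345

0.5345


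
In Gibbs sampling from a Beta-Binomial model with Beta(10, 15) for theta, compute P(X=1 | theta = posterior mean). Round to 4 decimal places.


Posterior mean = alpha/(alpha+beta) = 10/25 = 0.4
P(X=1|theta=mean) = theta = 0.4

0.4


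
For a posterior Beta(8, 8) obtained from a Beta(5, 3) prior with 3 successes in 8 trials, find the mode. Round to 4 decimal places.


Mode = (alpha - 1) / (alpha + beta - 2)
= 7 / 14
= 0.5

0.5


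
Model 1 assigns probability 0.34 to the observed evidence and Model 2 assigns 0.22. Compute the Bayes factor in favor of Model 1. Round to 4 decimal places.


BF = P(data|M1) / P(data|M2)
= 0.34 / 0.22 = 1.5455

1.5455


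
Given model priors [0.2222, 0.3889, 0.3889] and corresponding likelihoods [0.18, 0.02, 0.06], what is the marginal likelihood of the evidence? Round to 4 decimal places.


P(E) = sum_i P(M_i) P(E|M_i)
= 0.04 + 0.0078 + 0.0233
= 0.0711

0.0711


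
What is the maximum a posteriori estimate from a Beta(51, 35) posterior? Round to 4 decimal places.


The MAP estimate equals the mode of the distribution.
Mode of Beta(a,b) = (a-1)/(a+b-2)
= 50/84
= 0.5952

0.5952


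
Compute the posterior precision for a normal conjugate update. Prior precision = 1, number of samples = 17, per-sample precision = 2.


tau_post = tau_0 + n * tau
= 1 + 17 * 2 = 35

35


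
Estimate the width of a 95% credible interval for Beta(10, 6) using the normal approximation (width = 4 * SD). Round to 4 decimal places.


For Beta(a,b): Var = ab/((a+b)^2(a+b+1))
Var = 0.0138, SD = 0.1174
Approximate 95% CI width = 4 * 0.1174 = 0.4697

0.4697


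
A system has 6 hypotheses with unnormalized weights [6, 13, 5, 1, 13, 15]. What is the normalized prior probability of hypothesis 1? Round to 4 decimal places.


The normalized prior is the weight divided by the total.
Total weight = 53
P(H1) = 6 / 53 = 0.1132

0.1132


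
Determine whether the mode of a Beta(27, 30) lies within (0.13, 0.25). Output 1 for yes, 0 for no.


First find the mode: (a-1)/(a+b-2) = 0.4727
Is 0.4727 in (0.13, 0.25)? 0

0


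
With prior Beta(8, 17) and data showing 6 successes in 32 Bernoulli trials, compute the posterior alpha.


Conjugate update: alpha_posterior = alpha_prior + k
= 8 + 6 = 14

14


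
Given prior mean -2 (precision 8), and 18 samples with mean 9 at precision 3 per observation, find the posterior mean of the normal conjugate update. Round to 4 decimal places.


The posterior mean is a precision-weighted average of prior and data.
Post. prec. = 8 + 54 = 62
Post. mean = (-16 + 486)/62 = 470/62 = 7.5806

7.5806


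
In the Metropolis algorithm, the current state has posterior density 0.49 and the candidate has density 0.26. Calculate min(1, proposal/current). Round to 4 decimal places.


Ratio = 0.26/0.49 = 0.5306
Acceptance probability = min(1, 0.5306)
= 0.5306

0.5306


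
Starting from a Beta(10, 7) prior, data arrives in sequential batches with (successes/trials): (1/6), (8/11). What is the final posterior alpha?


In sequential Bayesian updating, we sum all successes.
Total successes = 9
Final alpha = 10 + 9 = 19

19


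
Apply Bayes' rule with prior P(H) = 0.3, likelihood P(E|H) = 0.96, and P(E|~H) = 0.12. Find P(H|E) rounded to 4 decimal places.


Step 1: Compute marginal P(E) = P(E|H)P(H) + P(E|~H)P(~H)
= 0.96*0.3 + 0.12*0.7 = 0.372
Step 2: P(H|E) = P(E|H)P(H)/P(E) = 0.288/0.372
= 0.7742

0.7742


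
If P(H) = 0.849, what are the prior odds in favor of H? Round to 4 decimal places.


Prior odds = P(H) / (1 - P(H))
= 0.849 / 0.151
= 5.6225

5.6225


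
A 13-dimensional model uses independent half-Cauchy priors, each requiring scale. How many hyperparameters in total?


Per parameter: 1 (scale).
Total = 13 * 1 = 13

13


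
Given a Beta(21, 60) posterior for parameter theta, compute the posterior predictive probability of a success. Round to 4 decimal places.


For a Beta-Bernoulli model, the predictive probability is the mean:
P(success) = 21/(21+60) = 21/81 = 0.2593

0.2593


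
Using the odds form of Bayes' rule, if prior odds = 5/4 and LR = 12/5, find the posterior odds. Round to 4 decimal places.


Bayes' rule in odds form: posterior odds = prior odds * LR
= (5 * 12) / (4 * 5)
= 60/20 = 3.0

3.0


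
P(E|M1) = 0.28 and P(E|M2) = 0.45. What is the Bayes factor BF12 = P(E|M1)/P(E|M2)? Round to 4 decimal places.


Bayes factor BF12 = P(E|M1) / P(E|M2)
= 0.28 / 0.45
= 0.6222

0.6222


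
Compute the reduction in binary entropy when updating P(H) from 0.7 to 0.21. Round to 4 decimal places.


H_before = -p*log2(p) - (1-p)*log2(1-p) for p=0.7: 0.8813
H_after for p=0.21: 0.7415
Reduction = 0.8813 - 0.7415 = 0.1398

0.1398


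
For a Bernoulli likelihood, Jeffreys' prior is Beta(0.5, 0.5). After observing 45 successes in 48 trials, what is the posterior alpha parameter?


Jeffreys' prior for Bernoulli is Beta(0.5, 0.5).
Posterior is Beta(0.5 + k, 0.5 + n - k).
Posterior alpha = 0.5 + k = 0.5 + 45 = 45.5

45.5


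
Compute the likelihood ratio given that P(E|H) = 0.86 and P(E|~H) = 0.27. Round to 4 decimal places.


LR = P(E|H) / P(E|~H)
= 0.86 / 0.27 = 3.1852

3.1852


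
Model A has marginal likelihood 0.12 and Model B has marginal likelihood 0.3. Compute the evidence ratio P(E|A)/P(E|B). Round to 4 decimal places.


Evidence ratio = P(E|A) / P(E|B)
= 0.12 / 0.3
= 0.4

0.4


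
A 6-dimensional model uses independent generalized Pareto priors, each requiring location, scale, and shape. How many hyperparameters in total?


Per parameter: 3 (location, scale, and shape).
Total = 6 * 3 = 18

18


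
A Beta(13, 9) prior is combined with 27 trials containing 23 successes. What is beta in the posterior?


In conjugate updating:
beta_posterior = beta_prior + (n - k)
= 9 + (27 - 23)
= 9 + 4 = 13

13


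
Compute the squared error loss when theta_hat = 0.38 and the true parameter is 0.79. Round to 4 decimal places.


L = (theta_hat - theta_true)^2
= (0.38 - 0.79)^2
= -0.41^2 = 0.1681

0.1681


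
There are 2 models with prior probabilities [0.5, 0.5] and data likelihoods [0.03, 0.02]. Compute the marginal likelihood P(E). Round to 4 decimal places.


P(E) = sum over models of P(M_i) * P(E|M_i)
= 0.5*0.03 + 0.5*0.02
= 0.025

0.025


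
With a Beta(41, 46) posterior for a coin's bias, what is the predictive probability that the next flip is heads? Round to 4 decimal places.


The predictive probability equals the posterior mean.
P(next = heads) = alpha / (alpha + beta)
= 41 / 87 = 0.4713

0.4713


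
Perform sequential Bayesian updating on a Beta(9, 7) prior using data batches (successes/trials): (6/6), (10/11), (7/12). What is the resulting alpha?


Accumulate successes: 23
Posterior alpha = prior alpha + sum of successes
= 9 + 23 = 32

32


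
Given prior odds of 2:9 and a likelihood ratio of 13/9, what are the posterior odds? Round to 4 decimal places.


Posterior odds = prior odds * LR
Prior odds = 2/9 = 0.2222
LR = 13/9 = 1.4444
Posterior odds = 0.2222 * 1.4444 = 0.321

0.321


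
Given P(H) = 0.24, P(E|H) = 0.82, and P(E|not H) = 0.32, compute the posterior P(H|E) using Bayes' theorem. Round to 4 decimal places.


By Bayes' theorem: P(H|E) = P(E|H)*P(H) / P(E)
P(E) = P(E|H)*P(H) + P(E|not H)*P(not H)
P(E) = 0.82*0.24 + 0.32*0.76 = 0.44
P(H|E) = 0.82*0.24 / 0.44 = 0.4473

0.4473


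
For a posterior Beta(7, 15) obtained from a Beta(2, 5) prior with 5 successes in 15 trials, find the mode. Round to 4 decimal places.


Mode = (alpha - 1) / (alpha + beta - 2)
= 6 / 20
= 0.3

0.3


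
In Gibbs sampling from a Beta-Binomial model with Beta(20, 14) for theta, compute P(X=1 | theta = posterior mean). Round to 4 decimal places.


Posterior mean = alpha/(alpha+beta) = 20/34 = 0.5882
P(X=1|theta=mean) = theta = 0.5882

0.5882


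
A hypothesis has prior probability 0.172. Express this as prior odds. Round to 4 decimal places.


Odds = P(H) / P(not H) = 0.172 / 0.828
= 0.2077

0.2077


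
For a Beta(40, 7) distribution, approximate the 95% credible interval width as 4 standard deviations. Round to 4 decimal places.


Variance of Beta(a,b) = ab / ((a+b)^2 * (a+b+1))
= 40*7 / ((47)^2 * 48)
= 0.0026
SD = sqrt(0.0026) = 0.0514
Width = 4 * SD = 0.2056

0.2056


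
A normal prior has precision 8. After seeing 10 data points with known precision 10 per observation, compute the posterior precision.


In the conjugate normal model, precisions add:
tau_posterior = tau_prior + n * tau_data
= 8 + 10*10 = 108

108


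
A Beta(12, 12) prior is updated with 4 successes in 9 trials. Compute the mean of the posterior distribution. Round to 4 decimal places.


After update: Beta(16, 17)
Mean = 16 / (16 + 17) = 16 / 33
= 0.4848

0.4848


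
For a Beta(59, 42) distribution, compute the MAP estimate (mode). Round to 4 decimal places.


MAP = mode = (a-1)/(a+b-2)
= (59-1)/(59+42-2)
= 58/99 = 0.5859

0.5859


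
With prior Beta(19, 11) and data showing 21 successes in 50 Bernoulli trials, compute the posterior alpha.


Conjugate update: alpha_posterior = alpha_prior + k
= 19 + 21 = 40

40


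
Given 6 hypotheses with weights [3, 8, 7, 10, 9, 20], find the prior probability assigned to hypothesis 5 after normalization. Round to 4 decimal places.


To normalize, divide each weight by the sum of all weights.
Sum = 57
Prior(H5) = 9/57 = 0.1579

0.1579


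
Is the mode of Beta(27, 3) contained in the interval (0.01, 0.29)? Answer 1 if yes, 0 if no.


Mode = (a-1)/(a+b-2) = 26/28 = 0.9286
Interval: (0.01, 0.29)
Contains mode? 0

0


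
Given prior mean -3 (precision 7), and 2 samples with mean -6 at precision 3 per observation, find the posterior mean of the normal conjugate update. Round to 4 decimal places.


The posterior mean is a precision-weighted average of prior and data.
Post. prec. = 7 + 6 = 13
Post. mean = (-21 + -36)/13 = -57/13 = -4.3846

-4.3846


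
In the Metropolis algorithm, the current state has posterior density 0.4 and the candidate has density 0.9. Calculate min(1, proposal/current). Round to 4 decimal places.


Ratio = 0.9/0.4 = 2.25
Acceptance probability = min(1, 2.25)
= 1.0

1.0


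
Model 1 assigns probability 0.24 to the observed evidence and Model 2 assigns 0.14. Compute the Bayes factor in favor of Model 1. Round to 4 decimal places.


BF = P(data|M1) / P(data|M2)
= 0.24 / 0.14 = 1.7143

1.7143


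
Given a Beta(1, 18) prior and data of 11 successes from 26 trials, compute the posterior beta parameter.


Number of failures = 26 - 11 = 15
Posterior beta = 18 + 15 = 33

33


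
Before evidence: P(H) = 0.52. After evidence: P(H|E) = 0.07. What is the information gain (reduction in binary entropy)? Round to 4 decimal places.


Prior entropy = 0.9988
Posterior entropy = 0.3659
Information gain = 0.9988 - 0.3659 = 0.6329

0.6329


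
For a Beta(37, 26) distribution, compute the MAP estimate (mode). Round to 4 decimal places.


MAP = mode = (a-1)/(a+b-2)
= (37-1)/(37+26-2)
= 36/61 = 0.5902

0.5902


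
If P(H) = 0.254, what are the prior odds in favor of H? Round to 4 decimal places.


Prior odds = P(H) / (1 - P(H))
= 0.254 / 0.746
= 0.3405

0.3405


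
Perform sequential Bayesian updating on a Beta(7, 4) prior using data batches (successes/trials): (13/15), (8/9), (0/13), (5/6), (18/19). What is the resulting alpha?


Accumulate successes: 44
Posterior alpha = prior alpha + sum of successes
= 7 + 44 = 51

51


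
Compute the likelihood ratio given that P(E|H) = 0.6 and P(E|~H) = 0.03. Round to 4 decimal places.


LR = P(E|H) / P(E|~H)
= 0.6 / 0.03 = 20.0

20.0


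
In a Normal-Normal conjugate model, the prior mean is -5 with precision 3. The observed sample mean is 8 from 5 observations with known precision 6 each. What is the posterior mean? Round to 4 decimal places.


Posterior precision = tau0 + n*tau = 3 + 5*6 = 33
Posterior mean = (tau0*mu0 + n*tau*xbar) / posterior_precision
= (3*-5 + 5*6*8) / 33
= 225 / 33 = 6.8182

6.8182


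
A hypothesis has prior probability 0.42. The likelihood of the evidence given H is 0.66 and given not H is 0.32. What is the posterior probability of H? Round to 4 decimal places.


Using Bayes' theorem:
P(E) = 0.42 * 0.66 + 0.58 * 0.32
P(E) = 0.4628
P(H|E) = (0.42 * 0.66) / 0.4628 = 0.599

0.599


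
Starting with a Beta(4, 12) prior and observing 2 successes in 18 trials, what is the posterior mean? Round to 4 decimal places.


Posterior parameters: alpha = 4 + 2 = 6
beta = 12 + 16 = 28
Posterior mean = alpha / (alpha + beta) = 6 / 34
= 0.1765

0.1765


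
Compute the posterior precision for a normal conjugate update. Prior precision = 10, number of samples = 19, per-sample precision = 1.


tau_post = tau_0 + n * tau
= 10 + 19 * 1 = 29

29


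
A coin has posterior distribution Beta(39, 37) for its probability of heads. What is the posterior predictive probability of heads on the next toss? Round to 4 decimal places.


Posterior predictive = E[theta] = alpha/(alpha+beta)
= 39/76
= 0.5132

0.5132


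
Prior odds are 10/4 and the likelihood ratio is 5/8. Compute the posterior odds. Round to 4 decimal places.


Posterior odds = prior odds * likelihood ratio
= (10/4) * (5/8)
= 50 / 32
= 1.5625

1.5625


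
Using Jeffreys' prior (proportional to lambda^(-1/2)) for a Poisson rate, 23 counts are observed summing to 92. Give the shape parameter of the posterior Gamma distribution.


Conjugate update: Gamma(prior_shape + S, prior_rate + n).
Prior shape = 0.5, prior rate = 0.
Posterior shape = 0.5 + S = 0.5 + 92 = 92.5

92.5


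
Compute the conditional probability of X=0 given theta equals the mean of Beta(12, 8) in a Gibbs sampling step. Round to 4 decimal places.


Mean of Beta(12, 8) = 0.6
P(X=0 | theta=0.6) = 0.4

0.4


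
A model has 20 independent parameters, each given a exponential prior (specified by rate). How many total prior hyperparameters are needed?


Each exponential prior needs 1 hyperparameter (rate).
Total = 1 * 20 = 20

20


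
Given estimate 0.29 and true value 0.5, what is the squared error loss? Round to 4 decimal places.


Squared error = (estimate - true)^2
Difference = -0.21
Loss = -0.21^2 = 0.0441

0.0441


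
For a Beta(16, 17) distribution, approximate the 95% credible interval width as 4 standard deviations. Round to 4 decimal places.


Variance of Beta(a,b) = ab / ((a+b)^2 * (a+b+1))
= 16*17 / ((33)^2 * 34)
= 0.0073
SD = sqrt(0.0073) = 0.0857
Width = 4 * SD = 0.3428

0.3428


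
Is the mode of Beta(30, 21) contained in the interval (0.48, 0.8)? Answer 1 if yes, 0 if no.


Mode = (a-1)/(a+b-2) = 29/49 = 0.5918
Interval: (0.48, 0.8)
Contains mode? 1

1


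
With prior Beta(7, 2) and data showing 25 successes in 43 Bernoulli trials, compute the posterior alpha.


Conjugate update: alpha_posterior = alpha_prior + k
= 7 + 25 = 32

32


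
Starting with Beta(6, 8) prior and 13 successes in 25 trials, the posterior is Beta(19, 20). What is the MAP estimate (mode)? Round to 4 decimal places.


The mode of Beta(a, b) when a > 1 and b > 1 is (a-1)/(a+b-2)
= (19 - 1) / (19 + 20 - 2)
= 18 / 37
= 0.4865

0.4865


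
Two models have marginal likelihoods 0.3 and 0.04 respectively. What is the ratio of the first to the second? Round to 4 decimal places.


Evidence ratio = 0.3 / 0.04
= 7.5

7.5


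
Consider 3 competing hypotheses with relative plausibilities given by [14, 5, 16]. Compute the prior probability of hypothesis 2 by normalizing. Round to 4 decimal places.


Sum of weights = 14 + 5 + 16 = 35
Normalized prior for H2 = 5 / 35
= 0.1429

0.1429


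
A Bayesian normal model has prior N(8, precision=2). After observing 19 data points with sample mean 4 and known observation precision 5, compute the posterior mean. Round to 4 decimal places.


Posterior mean = (prior_precision * prior_mean + n * data_precision * data_mean) / (prior_precision + n * data_precision)
Numerator = 2*8 + 19*5*4 = 396
Denominator = 2 + 19*5 = 97
Posterior mean = 4.0825

4.0825


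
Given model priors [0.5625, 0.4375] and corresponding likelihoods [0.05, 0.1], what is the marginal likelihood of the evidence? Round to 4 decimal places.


P(E) = sum_i P(M_i) P(E|M_i)
= 0.0281 + 0.0438
= 0.0719

0.0719


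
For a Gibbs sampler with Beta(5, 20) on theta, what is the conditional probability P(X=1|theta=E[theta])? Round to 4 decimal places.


E[theta] = 5/(5+20) = 0.2
P(X=1|theta) = theta = 0.2

0.2


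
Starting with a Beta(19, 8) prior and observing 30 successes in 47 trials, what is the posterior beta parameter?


Posterior beta = prior beta + failures
Failures = 47 - 30 = 17
beta_post = 8 + 17 = 25

25


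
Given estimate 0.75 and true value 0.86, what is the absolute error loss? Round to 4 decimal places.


Absolute error = |estimate - true|
= |-0.11| = 0.11

0.11


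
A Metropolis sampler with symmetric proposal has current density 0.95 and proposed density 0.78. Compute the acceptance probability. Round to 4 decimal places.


For symmetric proposals, acceptance = min(1, pi(x*)/pi(x))
= min(1, 0.78/0.95)
= min(1, 0.8211) = 0.8211

0.8211


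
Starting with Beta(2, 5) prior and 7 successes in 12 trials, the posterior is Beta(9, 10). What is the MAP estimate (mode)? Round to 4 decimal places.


The mode of Beta(a, b) when a > 1 and b > 1 is (a-1)/(a+b-2)
= (9 - 1) / (9 + 10 - 2)
= 8 / 17
= 0.4706

0.4706


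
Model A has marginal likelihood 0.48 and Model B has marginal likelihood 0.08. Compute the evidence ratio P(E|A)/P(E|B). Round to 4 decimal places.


Evidence ratio = P(E|A) / P(E|B)
= 0.48 / 0.08
= 6.0

6.0


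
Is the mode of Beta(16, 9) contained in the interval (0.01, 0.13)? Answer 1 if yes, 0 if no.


Mode = (a-1)/(a+b-2) = 15/23 = 0.6522
Interval: (0.01, 0.13)
Contains mode? 0

0


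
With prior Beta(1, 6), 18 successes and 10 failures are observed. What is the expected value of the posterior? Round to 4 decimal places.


Posterior = Beta(19, 16)
E[theta] = alpha/(alpha+beta)
= 19/35 = 0.5429

0.5429


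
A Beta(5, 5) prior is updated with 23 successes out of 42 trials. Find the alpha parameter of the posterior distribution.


In the Beta-Binomial conjugate update:
alpha_post = alpha_prior + successes
= 5 + 23
= 28

28


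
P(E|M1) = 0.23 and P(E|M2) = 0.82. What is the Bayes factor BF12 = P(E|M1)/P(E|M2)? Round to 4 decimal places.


Bayes factor BF12 = P(E|M1) / P(E|M2)
= 0.23 / 0.82
= 0.2805

0.2805


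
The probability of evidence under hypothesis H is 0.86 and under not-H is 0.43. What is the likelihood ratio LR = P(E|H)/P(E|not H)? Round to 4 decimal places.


LR = 0.86 / 0.43
= 2.0

2.0


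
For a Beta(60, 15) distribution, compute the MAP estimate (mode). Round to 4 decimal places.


MAP = mode = (a-1)/(a+b-2)
= (60-1)/(60+15-2)
= 59/73 = 0.8082

0.8082


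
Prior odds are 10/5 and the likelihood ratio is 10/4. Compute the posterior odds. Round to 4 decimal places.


Posterior odds = prior odds * likelihood ratio
= (10/5) * (10/4)
= 100 / 20
= 5.0

5.0


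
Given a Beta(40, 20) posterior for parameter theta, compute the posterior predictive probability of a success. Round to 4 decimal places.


For a Beta-Bernoulli model, the predictive probability is the mean:
P(success) = 40/(40+20) = 40/60 = 0.6667

0.6667


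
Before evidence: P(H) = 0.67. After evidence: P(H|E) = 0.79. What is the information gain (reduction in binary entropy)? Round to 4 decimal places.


Prior entropy = 0.9149
Posterior entropy = 0.7415
Information gain = 0.9149 - 0.7415 = 0.1734

0.1734


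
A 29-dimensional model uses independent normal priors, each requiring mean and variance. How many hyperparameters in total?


Per parameter: 2 (mean and variance).
Total = 29 * 2 = 58

58


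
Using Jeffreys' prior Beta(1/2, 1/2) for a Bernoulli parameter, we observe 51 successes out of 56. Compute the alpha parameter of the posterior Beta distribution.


Conjugate update: Beta(0.5 + k, 0.5 + n - k).
k = 51, n - k = 5
Posterior alpha = 0.5 + k = 0.5 + 51 = 51.5

51.5


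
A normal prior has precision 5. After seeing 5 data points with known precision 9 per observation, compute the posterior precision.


In the conjugate normal model, precisions add:
tau_posterior = tau_prior + n * tau_data
= 5 + 5*9 = 50

50


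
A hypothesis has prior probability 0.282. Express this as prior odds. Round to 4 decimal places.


Odds = P(H) / P(not H) = 0.282 / 0.718
= 0.3928

0.3928


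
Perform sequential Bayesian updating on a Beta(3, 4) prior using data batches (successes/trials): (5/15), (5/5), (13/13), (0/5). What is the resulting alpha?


Accumulate successes: 23
Posterior alpha = prior alpha + sum of successes
= 3 + 23 = 26

26


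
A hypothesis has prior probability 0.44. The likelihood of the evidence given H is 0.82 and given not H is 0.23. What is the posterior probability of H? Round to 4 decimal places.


Using Bayes' theorem:
P(E) = 0.44 * 0.82 + 0.56 * 0.23
P(E) = 0.4896
P(H|E) = (0.44 * 0.82) / 0.4896 = 0.7369

0.7369


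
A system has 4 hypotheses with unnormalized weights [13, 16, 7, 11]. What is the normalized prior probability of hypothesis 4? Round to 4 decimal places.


The normalized prior is the weight divided by the total.
Total weight = 47
P(H4) = 11 / 47 = 0.234

0.234


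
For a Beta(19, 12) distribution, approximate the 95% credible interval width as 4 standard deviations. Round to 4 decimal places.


Variance of Beta(a,b) = ab / ((a+b)^2 * (a+b+1))
= 19*12 / ((31)^2 * 32)
= 0.0074
SD = sqrt(0.0074) = 0.0861
Width = 4 * SD = 0.3444

0.3444


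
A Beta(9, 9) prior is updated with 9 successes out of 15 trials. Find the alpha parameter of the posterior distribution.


In the Beta-Binomial conjugate update:
alpha_post = alpha_prior + successes
= 9 + 9
= 18

18


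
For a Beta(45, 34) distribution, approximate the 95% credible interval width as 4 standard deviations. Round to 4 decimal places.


Variance of Beta(a,b) = ab / ((a+b)^2 * (a+b+1))
= 45*34 / ((79)^2 * 80)
= 0.0031
SD = sqrt(0.0031) = 0.0554
Width = 4 * SD = 0.2214

0.2214


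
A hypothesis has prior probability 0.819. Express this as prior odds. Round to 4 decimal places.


Odds = P(H) / P(not H) = 0.819 / 0.181
= 4.5249

4.5249


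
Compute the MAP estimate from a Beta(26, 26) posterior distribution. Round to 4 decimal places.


MAP = mode of Beta distribution
= (alpha - 1)/(alpha + beta - 2)
= (26-1)/(26+26-2)
= 25/50 = 0.5

0.5


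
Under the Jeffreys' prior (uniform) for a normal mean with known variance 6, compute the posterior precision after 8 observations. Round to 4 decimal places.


Prior precision = 0 (flat prior).
Post. prec. = 0 + n/var = 8/6 = 1.3333

1.3333


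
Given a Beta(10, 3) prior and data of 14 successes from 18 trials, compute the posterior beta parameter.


Number of failures = 18 - 14 = 4
Posterior beta = 3 + 4 = 7

7


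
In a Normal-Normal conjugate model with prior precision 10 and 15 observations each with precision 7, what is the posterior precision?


Posterior precision = prior precision + n * observation precision
= 10 + 15 * 7
= 10 + 105 = 115

115


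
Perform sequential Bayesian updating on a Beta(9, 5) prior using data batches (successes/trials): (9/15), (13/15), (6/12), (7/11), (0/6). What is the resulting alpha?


Accumulate successes: 35
Posterior alpha = prior alpha + sum of successes
= 9 + 35 = 44

44


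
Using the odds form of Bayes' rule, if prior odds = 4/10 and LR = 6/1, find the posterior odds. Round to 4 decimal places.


Bayes' rule in odds form: posterior odds = prior odds * LR
= (4 * 6) / (10 * 1)
= 24/10 = 2.4

2.4


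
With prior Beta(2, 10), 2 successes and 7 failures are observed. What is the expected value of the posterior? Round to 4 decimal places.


Posterior = Beta(4, 17)
E[theta] = alpha/(alpha+beta)
= 4/21 = 0.1905

0.1905


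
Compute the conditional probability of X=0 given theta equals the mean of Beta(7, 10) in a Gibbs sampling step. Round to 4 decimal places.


Mean of Beta(7, 10) = 0.4118
P(X=0 | theta=0.4118) = 0.5882

0.5882


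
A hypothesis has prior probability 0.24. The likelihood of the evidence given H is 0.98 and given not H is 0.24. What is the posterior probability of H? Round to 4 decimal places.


Using Bayes' theorem:
P(E) = 0.24 * 0.98 + 0.76 * 0.24
P(E) = 0.4176
P(H|E) = (0.24 * 0.98) / 0.4176 = 0.5632

0.5632


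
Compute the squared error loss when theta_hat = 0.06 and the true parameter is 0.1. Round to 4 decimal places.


L = (theta_hat - theta_true)^2
= (0.06 - 0.1)^2
= -0.04^2 = 0.0016

0.0016


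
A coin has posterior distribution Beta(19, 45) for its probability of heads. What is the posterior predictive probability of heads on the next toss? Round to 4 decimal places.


Posterior predictive = E[theta] = alpha/(alpha+beta)
= 19/64
= 0.2969

0.2969


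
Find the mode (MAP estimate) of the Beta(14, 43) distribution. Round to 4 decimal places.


For Beta(a,b) with a,b > 1:
Mode = (a-1)/(a+b-2) = (14-1)/(57-2)
= 13/55 = 0.2364

0.2364


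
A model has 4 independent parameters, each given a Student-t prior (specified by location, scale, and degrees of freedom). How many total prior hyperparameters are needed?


Each Student-t prior needs 3 hyperparameters (location, scale, and degrees of freedom).
Total = 3 * 4 = 12

12


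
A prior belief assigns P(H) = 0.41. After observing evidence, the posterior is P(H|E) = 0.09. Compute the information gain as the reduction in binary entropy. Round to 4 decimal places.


H(prior) = -0.41*log2(0.41) - 0.59*log2(0.59)
= 0.9765
H(post) = -0.09*log2(0.09) - 0.91*log2(0.91)
= 0.4365
IG = 0.9765 - 0.4365 = 0.54

0.54


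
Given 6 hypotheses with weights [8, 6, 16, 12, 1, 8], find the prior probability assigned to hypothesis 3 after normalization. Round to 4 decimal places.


To normalize, divide each weight by the sum of all weights.
Sum = 51
Prior(H3) = 16/51 = 0.3137

0.3137


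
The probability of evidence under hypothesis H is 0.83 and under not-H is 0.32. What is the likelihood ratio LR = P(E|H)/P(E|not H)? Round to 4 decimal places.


LR = 0.83 / 0.32
= 2.5938

2.5938


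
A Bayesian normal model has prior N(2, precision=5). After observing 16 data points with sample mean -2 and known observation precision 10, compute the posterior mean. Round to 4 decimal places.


Posterior mean = (prior_precision * prior_mean + n * data_precision * data_mean) / (prior_precision + n * data_precision)
Numerator = 5*2 + 16*10*-2 = -310
Denominator = 5 + 16*10 = 165
Posterior mean = -1.8788

-1.8788


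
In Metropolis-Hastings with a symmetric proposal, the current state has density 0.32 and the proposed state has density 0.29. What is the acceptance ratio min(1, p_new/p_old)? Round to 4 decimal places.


Ratio = p_new / p_old = 0.29 / 0.32 = 0.9062
Acceptance = min(1, 0.9062) = 0.9062

0.9062


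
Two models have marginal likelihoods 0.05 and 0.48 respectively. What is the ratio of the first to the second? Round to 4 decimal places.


Evidence ratio = 0.05 / 0.48
= 0.1042

0.1042


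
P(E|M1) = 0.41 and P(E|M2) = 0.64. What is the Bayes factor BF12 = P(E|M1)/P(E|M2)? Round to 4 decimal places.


Bayes factor BF12 = P(E|M1) / P(E|M2)
= 0.41 / 0.64
= 0.6406

0.6406


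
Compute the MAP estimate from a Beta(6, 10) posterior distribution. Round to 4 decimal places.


MAP = mode of Beta distribution
= (alpha - 1)/(alpha + beta - 2)
= (6-1)/(6+10-2)
= 5/14 = 0.3571

0.3571


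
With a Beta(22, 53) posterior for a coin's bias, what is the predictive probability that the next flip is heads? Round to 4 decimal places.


The predictive probability equals the posterior mean.
P(next = heads) = alpha / (alpha + beta)
= 22 / 75 = 0.2933

0.2933


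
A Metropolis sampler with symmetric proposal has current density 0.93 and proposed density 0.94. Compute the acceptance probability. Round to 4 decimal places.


For symmetric proposals, acceptance = min(1, pi(x*)/pi(x))
= min(1, 0.94/0.93)
= min(1, 1.0108) = 1.0

1.0


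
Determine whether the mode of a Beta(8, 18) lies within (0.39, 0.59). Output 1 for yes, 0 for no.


First find the mode: (a-1)/(a+b-2) = 0.2917
Is 0.2917 in (0.39, 0.59)? 0

0


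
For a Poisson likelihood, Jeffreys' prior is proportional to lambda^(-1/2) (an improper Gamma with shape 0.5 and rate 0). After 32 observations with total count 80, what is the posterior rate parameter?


Jeffreys' prior for Poisson is proportional to lambda^(-1/2).
Posterior is Gamma(0.5 + S, 0 + n) = Gamma(0.5 + 80, 32).
Posterior rate = 0 + n = 32

32.0


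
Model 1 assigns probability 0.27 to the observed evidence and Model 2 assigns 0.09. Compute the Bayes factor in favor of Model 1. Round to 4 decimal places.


BF = P(data|M1) / P(data|M2)
= 0.27 / 0.09 = 3.0

3.0


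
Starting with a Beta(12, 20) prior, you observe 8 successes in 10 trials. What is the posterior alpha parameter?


For a Beta-Binomial conjugate model:
Posterior alpha = prior alpha + number of successes
= 12 + 8 = 20

20


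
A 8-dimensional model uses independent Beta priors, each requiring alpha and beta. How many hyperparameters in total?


Per parameter: 2 (alpha and beta).
Total = 8 * 2 = 16

16


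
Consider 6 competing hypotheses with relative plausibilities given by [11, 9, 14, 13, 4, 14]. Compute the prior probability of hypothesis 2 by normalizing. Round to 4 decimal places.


Sum of weights = 11 + 9 + 14 + 13 + 4 + 14 = 65
Normalized prior for H2 = 9 / 65
= 0.1385

0.1385


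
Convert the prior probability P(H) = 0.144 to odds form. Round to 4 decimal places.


P(not H) = 1 - 0.144 = 0.856
Odds = 0.144 / 0.856 = 0.1682

0.1682


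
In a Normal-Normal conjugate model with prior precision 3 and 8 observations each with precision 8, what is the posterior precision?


Posterior precision = prior precision + n * observation precision
= 3 + 8 * 8
= 3 + 64 = 67

67


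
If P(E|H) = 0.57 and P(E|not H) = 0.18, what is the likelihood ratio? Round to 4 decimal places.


Likelihood ratio = P(E|H) / P(E|not H)
= 0.57 / 0.18
= 3.1667

3.1667


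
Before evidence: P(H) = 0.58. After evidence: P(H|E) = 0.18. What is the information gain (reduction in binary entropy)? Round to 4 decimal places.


Prior entropy = 0.9815
Posterior entropy = 0.6801
Information gain = 0.9815 - 0.6801 = 0.3014

0.3014


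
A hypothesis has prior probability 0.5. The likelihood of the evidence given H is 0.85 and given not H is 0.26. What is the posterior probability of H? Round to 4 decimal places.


Using Bayes' theorem:
P(E) = 0.5 * 0.85 + 0.5 * 0.26
P(E) = 0.555
P(H|E) = (0.5 * 0.85) / 0.555 = 0.7658

0.7658


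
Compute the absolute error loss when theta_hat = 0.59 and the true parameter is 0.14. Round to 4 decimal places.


L = |theta_hat - theta_true|
= |0.59 - 0.14| = 0.45

0.45


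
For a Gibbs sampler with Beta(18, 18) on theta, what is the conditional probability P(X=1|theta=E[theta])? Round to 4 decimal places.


E[theta] = 18/(18+18) = 0.5
P(X=1|theta) = theta = 0.5

0.5


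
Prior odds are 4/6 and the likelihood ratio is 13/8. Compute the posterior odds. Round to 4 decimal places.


Posterior odds = prior odds * likelihood ratio
= (4/6) * (13/8)
= 52 / 48
= 1.0833

1.0833


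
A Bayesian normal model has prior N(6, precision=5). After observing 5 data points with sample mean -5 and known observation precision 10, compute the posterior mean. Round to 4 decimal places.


Posterior mean = (prior_precision * prior_mean + n * data_precision * data_mean) / (prior_precision + n * data_precision)
Numerator = 5*6 + 5*10*-5 = -220
Denominator = 5 + 5*10 = 55
Posterior mean = -4.0

-4.0


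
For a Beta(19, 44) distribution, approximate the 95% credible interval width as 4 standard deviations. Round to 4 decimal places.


Variance of Beta(a,b) = ab / ((a+b)^2 * (a+b+1))
= 19*44 / ((63)^2 * 64)
= 0.0033
SD = sqrt(0.0033) = 0.0574
Width = 4 * SD = 0.2295

0.2295


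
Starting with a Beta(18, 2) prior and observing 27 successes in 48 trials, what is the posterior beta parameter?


Posterior beta = prior beta + failures
Failures = 48 - 27 = 21
beta_post = 2 + 21 = 23

23


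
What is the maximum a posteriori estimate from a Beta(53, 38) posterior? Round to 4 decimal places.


The MAP estimate equals the mode of the distribution.
Mode of Beta(a,b) = (a-1)/(a+b-2)
= 52/89
= 0.5843

0.5843


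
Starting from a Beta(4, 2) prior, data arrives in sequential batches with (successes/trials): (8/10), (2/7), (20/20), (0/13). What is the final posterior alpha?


In sequential Bayesian updating, we sum all successes.
Total successes = 30
Final alpha = 4 + 30 = 34

34


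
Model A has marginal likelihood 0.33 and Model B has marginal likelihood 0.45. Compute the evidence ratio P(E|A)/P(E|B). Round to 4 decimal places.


Evidence ratio = P(E|A) / P(E|B)
= 0.33 / 0.45
= 0.7333

0.7333


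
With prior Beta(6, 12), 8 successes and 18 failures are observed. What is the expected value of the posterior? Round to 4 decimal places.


Posterior = Beta(14, 30)
E[theta] = alpha/(alpha+beta)
= 14/44 = 0.3182

0.3182


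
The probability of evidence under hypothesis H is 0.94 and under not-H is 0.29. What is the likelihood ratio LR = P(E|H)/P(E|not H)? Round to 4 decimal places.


LR = 0.94 / 0.29
= 3.2414

3.2414


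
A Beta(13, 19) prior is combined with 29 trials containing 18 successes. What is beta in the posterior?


In conjugate updating:
beta_posterior = beta_prior + (n - k)
= 19 + (29 - 18)
= 19 + 11 = 30

30


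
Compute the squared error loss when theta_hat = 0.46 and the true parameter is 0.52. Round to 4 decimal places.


L = (theta_hat - theta_true)^2
= (0.46 - 0.52)^2
= -0.06^2 = 0.0036

0.0036


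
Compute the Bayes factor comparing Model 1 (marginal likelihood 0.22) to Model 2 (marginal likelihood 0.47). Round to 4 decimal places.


BF12 = marginal likelihood of M1 / marginal likelihood of M2
= 0.22/0.47
= 0.4681

0.4681


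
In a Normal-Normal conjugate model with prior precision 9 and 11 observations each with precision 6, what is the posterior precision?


Posterior precision = prior precision + n * observation precision
= 9 + 11 * 6
= 9 + 66 = 75

75


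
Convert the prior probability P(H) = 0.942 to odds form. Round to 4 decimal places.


P(not H) = 1 - 0.942 = 0.058
Odds = 0.942 / 0.058 = 16.2414

16.2414


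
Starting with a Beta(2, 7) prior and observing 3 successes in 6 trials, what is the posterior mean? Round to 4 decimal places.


Posterior parameters: alpha = 2 + 3 = 5
beta = 7 + 3 = 10
Posterior mean = alpha / (alpha + beta) = 5 / 15
= 0.3333

0.3333


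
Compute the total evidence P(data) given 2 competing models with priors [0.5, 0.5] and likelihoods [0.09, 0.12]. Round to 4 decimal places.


Marginal likelihood = sum P(model_i) * P(data|model_i)
Model 1: 0.5 * 0.09 = 0.045
Model 2: 0.5 * 0.12 = 0.06
Total = 0.105

0.105


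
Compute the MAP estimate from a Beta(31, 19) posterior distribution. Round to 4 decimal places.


MAP = mode of Beta distribution
= (alpha - 1)/(alpha + beta - 2)
= (31-1)/(31+19-2)
= 30/48 = 0.625

0.625


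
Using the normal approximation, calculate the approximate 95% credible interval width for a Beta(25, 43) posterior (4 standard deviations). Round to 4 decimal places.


Var(Beta) = 25*43/(68^2 * 69) = 0.0034
SD = 0.058
Width ~ 4*SD = 0.2322

0.2322


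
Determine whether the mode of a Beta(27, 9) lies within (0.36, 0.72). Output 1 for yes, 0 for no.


First find the mode: (a-1)/(a+b-2) = 0.7647
Is 0.7647 in (0.36, 0.72)? 0

0


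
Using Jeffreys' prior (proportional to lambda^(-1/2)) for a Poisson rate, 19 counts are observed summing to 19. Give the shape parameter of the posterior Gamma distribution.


Conjugate update: Gamma(prior_shape + S, prior_rate + n).
Prior shape = 0.5, prior rate = 0.
Posterior shape = 0.5 + S = 0.5 + 19 = 19.5

19.5


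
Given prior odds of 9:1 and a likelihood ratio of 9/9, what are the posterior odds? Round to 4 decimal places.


Posterior odds = prior odds * LR
Prior odds = 9/1 = 9.0
LR = 9/9 = 1.0
Posterior odds = 9.0 * 1.0 = 9.0

9.0


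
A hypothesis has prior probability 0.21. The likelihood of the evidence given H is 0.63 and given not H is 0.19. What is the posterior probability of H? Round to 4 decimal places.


Using Bayes' theorem:
P(E) = 0.21 * 0.63 + 0.79 * 0.19
P(E) = 0.2824
P(H|E) = (0.21 * 0.63) / 0.2824 = 0.4685

0.4685


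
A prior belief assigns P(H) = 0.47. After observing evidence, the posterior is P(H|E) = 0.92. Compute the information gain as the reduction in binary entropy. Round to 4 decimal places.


H(prior) = -0.47*log2(0.47) - 0.53*log2(0.53)
= 0.9974
H(post) = -0.92*log2(0.92) - 0.08*log2(0.08)
= 0.4022
IG = 0.9974 - 0.4022 = 0.5952

0.5952


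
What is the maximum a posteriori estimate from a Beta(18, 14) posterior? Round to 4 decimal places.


The MAP estimate equals the mode of the distribution.
Mode of Beta(a,b) = (a-1)/(a+b-2)
= 17/30
= 0.5667

0.5667


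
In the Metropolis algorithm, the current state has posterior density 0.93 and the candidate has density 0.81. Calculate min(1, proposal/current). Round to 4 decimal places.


Ratio = 0.81/0.93 = 0.871
Acceptance probability = min(1, 0.871)
= 0.871

0.871


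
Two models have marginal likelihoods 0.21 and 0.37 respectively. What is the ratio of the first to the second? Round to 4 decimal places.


Evidence ratio = 0.21 / 0.37
= 0.5676

0.5676


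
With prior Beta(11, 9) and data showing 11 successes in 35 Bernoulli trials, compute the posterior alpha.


Conjugate update: alpha_posterior = alpha_prior + k
= 11 + 11 = 22

22
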